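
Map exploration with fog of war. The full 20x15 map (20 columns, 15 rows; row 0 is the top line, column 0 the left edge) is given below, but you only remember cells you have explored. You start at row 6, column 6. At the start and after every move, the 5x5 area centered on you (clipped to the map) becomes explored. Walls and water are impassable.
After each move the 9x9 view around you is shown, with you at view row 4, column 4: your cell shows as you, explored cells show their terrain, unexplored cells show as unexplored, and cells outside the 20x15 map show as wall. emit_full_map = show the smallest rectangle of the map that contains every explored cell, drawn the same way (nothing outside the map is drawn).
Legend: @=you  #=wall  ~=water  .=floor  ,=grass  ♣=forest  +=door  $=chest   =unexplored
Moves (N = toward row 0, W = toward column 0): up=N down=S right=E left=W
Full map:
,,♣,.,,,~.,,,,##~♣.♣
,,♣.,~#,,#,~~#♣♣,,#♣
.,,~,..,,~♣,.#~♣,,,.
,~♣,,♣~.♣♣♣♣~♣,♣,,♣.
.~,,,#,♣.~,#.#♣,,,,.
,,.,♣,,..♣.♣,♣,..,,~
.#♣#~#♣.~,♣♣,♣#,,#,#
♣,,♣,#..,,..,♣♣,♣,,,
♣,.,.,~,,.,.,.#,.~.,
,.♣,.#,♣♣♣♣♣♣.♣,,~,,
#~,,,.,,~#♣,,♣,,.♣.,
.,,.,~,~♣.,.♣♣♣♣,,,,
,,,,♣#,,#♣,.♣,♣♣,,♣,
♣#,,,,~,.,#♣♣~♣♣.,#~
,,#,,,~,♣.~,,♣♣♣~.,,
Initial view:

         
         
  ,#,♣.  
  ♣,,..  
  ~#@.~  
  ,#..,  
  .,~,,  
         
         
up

         
         
  ,♣~.♣  
  ,#,♣.  
  ♣,@..  
  ~#♣.~  
  ,#..,  
  .,~,,  
         

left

         
         
  ,,♣~.♣ 
  ,,#,♣. 
  ,♣@,.. 
  #~#♣.~ 
  ♣,#.., 
   .,~,, 
         

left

         
         
  ♣,,♣~.♣
  ,,,#,♣.
  .,@,,..
  ♣#~#♣.~
  ,♣,#..,
    .,~,,
         

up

         
         
  ,~,..  
  ♣,,♣~.♣
  ,,@#,♣.
  .,♣,,..
  ♣#~#♣.~
  ,♣,#..,
    .,~,,

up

#########
         
  ♣.,~#  
  ,~,..  
  ♣,@♣~.♣
  ,,,#,♣.
  .,♣,,..
  ♣#~#♣.~
  ,♣,#..,

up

#########
#########
  ♣,.,,  
  ♣.,~#  
  ,~@..  
  ♣,,♣~.♣
  ,,,#,♣.
  .,♣,,..
  ♣#~#♣.~

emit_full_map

♣,.,,  
♣.,~#  
,~@..  
♣,,♣~.♣
,,,#,♣.
.,♣,,..
♣#~#♣.~
,♣,#..,
  .,~,,

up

#########
#########
#########
  ♣,.,,  
  ♣.@~#  
  ,~,..  
  ♣,,♣~.♣
  ,,,#,♣.
  .,♣,,..

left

#########
#########
#########
# ,♣,.,, 
# ,♣@,~# 
# ,,~,.. 
# ~♣,,♣~.
#  ,,,#,♣
#  .,♣,,.

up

#########
#########
#########
#########
# ,♣@.,, 
# ,♣.,~# 
# ,,~,.. 
# ~♣,,♣~.
#  ,,,#,♣

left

#########
#########
#########
#########
##,,@,.,,
##,,♣.,~#
##.,,~,..
## ~♣,,♣~
##  ,,,#,

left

#########
#########
#########
#########
###,@♣,.,
###,,♣.,~
###.,,~,.
### ~♣,,♣
###  ,,,#

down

#########
#########
#########
###,,♣,.,
###,@♣.,~
###.,,~,.
###,~♣,,♣
###  ,,,#
###  .,♣,

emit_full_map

,,♣,.,,  
,@♣.,~#  
.,,~,..  
,~♣,,♣~.♣
  ,,,#,♣.
  .,♣,,..
  ♣#~#♣.~
  ,♣,#..,
    .,~,,

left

#########
#########
#########
####,,♣,.
####@,♣.,
####.,,~,
####,~♣,,
####  ,,,
####  .,♣

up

#########
#########
#########
#########
####@,♣,.
####,,♣.,
####.,,~,
####,~♣,,
####  ,,,

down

#########
#########
#########
####,,♣,.
####@,♣.,
####.,,~,
####,~♣,,
####  ,,,
####  .,♣

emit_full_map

,,♣,.,,  
@,♣.,~#  
.,,~,..  
,~♣,,♣~.♣
  ,,,#,♣.
  .,♣,,..
  ♣#~#♣.~
  ,♣,#..,
    .,~,,


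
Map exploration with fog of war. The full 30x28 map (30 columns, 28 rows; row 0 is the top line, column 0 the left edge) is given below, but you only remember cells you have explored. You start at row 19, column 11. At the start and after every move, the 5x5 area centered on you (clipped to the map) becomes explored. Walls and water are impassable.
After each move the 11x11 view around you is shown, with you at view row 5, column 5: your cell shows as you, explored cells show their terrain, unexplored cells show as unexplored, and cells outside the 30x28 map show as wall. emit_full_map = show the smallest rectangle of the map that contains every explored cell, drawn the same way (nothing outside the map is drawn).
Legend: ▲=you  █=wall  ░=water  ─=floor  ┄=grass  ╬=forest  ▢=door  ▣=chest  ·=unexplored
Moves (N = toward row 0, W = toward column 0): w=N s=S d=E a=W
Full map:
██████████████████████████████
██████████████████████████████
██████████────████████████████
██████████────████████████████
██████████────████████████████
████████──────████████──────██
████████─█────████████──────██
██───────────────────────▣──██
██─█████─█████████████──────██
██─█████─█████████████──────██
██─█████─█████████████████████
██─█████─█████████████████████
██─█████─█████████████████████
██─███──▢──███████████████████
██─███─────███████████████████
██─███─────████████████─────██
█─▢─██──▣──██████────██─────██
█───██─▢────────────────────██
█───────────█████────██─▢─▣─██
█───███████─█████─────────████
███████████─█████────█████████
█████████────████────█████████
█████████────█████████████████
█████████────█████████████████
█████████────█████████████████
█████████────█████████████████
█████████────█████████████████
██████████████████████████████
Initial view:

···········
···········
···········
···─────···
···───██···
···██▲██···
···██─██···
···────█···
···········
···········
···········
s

···········
···········
···─────···
···───██···
···██─██···
···██▲██···
···────█···
···────█···
···········
···········
···········

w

···········
···········
···········
···─────···
···───██···
···██▲██···
···██─██···
···────█···
···────█···
···········
···········

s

···········
···········
···─────···
···───██···
···██─██···
···██▲██···
···────█···
···────█···
···········
···········
···········

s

···········
···─────···
···───██···
···██─██···
···██─██···
···──▲─█···
···────█···
···────█···
···········
···········
···········

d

···········
··─────····
··───██····
··██─███···
··██─███···
··───▲██···
··────██···
··────██···
···········
···········
···········

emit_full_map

─────·
───██·
██─███
██─███
───▲██
────██
────██

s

··─────····
··───██····
··██─███···
··██─███···
··────██···
··───▲██···
··────██···
···───██···
···········
···········
···········

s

··───██····
··██─███···
··██─███···
··────██···
··────██···
··───▲██···
···───██···
···───██···
···········
···········
███████████

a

···───██···
···██─███··
···██─███··
···────██··
···────██··
···──▲─██··
···────██··
···────██··
···········
···········
███████████

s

···██─███··
···██─███··
···────██··
···────██··
···────██··
···──▲─██··
···────██··
···────█···
···········
███████████
███████████

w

···───██···
···██─███··
···██─███··
···────██··
···────██··
···──▲─██··
···────██··
···────██··
···────█···
···········
███████████

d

··───██····
··██─███···
··██─███···
··────██···
··────██···
··───▲██···
··────██···
··────██···
··────█····
···········
███████████

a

···───██···
···██─███··
···██─███··
···────██··
···────██··
···──▲─██··
···────██··
···────██··
···────█···
···········
███████████

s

···██─███··
···██─███··
···────██··
···────██··
···────██··
···──▲─██··
···────██··
···────█···
···········
███████████
███████████

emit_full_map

─────·
───██·
██─███
██─███
────██
────██
────██
──▲─██
────██
────█·

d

··██─███···
··██─███···
··────██···
··────██···
··────██···
··───▲██···
··────██···
··────██···
···········
███████████
███████████

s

··██─███···
··────██···
··────██···
··────██···
··────██···
··───▲██···
··────██···
···█████···
███████████
███████████
███████████

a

···██─███··
···────██··
···────██··
···────██··
···────██··
···──▲─██··
···────██··
···██████··
███████████
███████████
███████████

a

····██─███·
····────██·
····────██·
···█────██·
···█────██·
···█─▲──██·
···█────██·
···███████·
███████████
███████████
███████████

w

····██─███·
····██─███·
····────██·
···█────██·
···█────██·
···█─▲──██·
···█────██·
···█────██·
···███████·
███████████
███████████

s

····██─███·
····────██·
···█────██·
···█────██·
···█────██·
···█─▲──██·
···█────██·
···███████·
███████████
███████████
███████████

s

····────██·
···█────██·
···█────██·
···█────██·
···█────██·
···█─▲──██·
···███████·
███████████
███████████
███████████
███████████

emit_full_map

·─────·
·───██·
·██─███
·██─███
·────██
█────██
█────██
█────██
█────██
█─▲──██
███████

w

····██─███·
····────██·
···█────██·
···█────██·
···█────██·
···█─▲──██·
···█────██·
···███████·
███████████
███████████
███████████

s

····────██·
···█────██·
···█────██·
···█────██·
···█────██·
···█─▲──██·
···███████·
███████████
███████████
███████████
███████████

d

···────██··
··█────██··
··█────██··
··█────██··
··█────██··
··█──▲─██··
··███████··
███████████
███████████
███████████
███████████


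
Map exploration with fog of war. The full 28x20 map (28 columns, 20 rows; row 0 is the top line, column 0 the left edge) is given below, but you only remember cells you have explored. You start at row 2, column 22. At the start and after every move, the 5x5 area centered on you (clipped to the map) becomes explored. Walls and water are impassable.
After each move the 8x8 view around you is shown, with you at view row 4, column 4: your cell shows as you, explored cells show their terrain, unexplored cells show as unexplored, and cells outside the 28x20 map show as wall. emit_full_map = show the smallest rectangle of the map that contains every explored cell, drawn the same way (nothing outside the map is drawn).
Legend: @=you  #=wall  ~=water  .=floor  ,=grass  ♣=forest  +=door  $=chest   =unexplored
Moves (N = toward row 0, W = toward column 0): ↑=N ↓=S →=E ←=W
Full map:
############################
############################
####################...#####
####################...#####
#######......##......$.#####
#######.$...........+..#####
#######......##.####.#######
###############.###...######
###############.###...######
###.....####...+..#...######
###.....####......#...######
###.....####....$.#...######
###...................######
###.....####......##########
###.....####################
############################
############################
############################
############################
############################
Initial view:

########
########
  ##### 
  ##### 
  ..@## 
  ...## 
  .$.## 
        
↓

########
  ##### 
  ##### 
  ...## 
  ..@## 
  .$.## 
  +..## 
        

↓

  ##### 
  ##### 
  ...## 
  ...## 
  .$@## 
  +..## 
  .#### 
        

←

   #####
   #####
  #...##
  #...##
  ..@.##
  .+..##
  #.####
        

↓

   #####
  #...##
  #...##
  ..$.##
  .+@.##
  #.####
  ...## 
        

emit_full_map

 #####
 #####
#...##
#...##
..$.##
.+@.##
#.####
...## 

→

  ##### 
 #...## 
 #...## 
 ..$.## 
 .+.@## 
 #.#### 
 ...### 
        

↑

  ##### 
  ##### 
 #...## 
 #...## 
 ..$@## 
 .+..## 
 #.#### 
 ...### 

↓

  ##### 
 #...## 
 #...## 
 ..$.## 
 .+.@## 
 #.#### 
 ...### 
        

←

   #####
  #...##
  #...##
  ..$.##
  .+@.##
  #.####
  ...###
        

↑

   #####
   #####
  #...##
  #...##
  ..@.##
  .+..##
  #.####
  ...###

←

    ####
    ####
  ##...#
  ##...#
  ..@$.#
  ..+..#
  ##.###
   ...##

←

     ###
     ###
  ###...
  ###...
  ..@.$.
  ...+..
  ###.##
    ...#

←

      ##
      ##
  ####..
  ####..
  ..@..$
  ....+.
  ####.#
     ...

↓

      ##
  ####..
  ####..
  .....$
  ..@.+.
  ####.#
  ###...
        

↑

      ##
      ##
  ####..
  ####..
  ..@..$
  ....+.
  ####.#
  ###...

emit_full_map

    #####
    #####
####...##
####...##
..@..$.##
....+..##
####.####
###...###

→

     ###
     ###
 ####...
 ####...
 ...@.$.
 ....+..
 ####.##
 ###...#

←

      ##
      ##
  ####..
  ####..
  ..@..$
  ....+.
  ####.#
  ###...

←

       #
       #
  #####.
  #####.
  ..@...
  .....+
  .####.
   ###..

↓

       #
  #####.
  #####.
  ......
  ..@..+
  .####.
  .###..
        

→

      ##
 #####..
 #####..
 ......$
 ...@.+.
 .####.#
 .###...
        

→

     ###
#####...
#####...
......$.
....@+..
.####.##
.###...#
        

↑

     ###
     ###
#####...
#####...
....@.$.
.....+..
.####.##
.###...#

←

      ##
      ##
 #####..
 #####..
 ...@..$
 .....+.
 .####.#
 .###...

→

     ###
     ###
#####...
#####...
....@.$.
.....+..
.####.##
.###...#

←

      ##
      ##
 #####..
 #####..
 ...@..$
 .....+.
 .####.#
 .###...

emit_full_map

     #####
     #####
#####...##
#####...##
...@..$.##
.....+..##
.####.####
.###...###


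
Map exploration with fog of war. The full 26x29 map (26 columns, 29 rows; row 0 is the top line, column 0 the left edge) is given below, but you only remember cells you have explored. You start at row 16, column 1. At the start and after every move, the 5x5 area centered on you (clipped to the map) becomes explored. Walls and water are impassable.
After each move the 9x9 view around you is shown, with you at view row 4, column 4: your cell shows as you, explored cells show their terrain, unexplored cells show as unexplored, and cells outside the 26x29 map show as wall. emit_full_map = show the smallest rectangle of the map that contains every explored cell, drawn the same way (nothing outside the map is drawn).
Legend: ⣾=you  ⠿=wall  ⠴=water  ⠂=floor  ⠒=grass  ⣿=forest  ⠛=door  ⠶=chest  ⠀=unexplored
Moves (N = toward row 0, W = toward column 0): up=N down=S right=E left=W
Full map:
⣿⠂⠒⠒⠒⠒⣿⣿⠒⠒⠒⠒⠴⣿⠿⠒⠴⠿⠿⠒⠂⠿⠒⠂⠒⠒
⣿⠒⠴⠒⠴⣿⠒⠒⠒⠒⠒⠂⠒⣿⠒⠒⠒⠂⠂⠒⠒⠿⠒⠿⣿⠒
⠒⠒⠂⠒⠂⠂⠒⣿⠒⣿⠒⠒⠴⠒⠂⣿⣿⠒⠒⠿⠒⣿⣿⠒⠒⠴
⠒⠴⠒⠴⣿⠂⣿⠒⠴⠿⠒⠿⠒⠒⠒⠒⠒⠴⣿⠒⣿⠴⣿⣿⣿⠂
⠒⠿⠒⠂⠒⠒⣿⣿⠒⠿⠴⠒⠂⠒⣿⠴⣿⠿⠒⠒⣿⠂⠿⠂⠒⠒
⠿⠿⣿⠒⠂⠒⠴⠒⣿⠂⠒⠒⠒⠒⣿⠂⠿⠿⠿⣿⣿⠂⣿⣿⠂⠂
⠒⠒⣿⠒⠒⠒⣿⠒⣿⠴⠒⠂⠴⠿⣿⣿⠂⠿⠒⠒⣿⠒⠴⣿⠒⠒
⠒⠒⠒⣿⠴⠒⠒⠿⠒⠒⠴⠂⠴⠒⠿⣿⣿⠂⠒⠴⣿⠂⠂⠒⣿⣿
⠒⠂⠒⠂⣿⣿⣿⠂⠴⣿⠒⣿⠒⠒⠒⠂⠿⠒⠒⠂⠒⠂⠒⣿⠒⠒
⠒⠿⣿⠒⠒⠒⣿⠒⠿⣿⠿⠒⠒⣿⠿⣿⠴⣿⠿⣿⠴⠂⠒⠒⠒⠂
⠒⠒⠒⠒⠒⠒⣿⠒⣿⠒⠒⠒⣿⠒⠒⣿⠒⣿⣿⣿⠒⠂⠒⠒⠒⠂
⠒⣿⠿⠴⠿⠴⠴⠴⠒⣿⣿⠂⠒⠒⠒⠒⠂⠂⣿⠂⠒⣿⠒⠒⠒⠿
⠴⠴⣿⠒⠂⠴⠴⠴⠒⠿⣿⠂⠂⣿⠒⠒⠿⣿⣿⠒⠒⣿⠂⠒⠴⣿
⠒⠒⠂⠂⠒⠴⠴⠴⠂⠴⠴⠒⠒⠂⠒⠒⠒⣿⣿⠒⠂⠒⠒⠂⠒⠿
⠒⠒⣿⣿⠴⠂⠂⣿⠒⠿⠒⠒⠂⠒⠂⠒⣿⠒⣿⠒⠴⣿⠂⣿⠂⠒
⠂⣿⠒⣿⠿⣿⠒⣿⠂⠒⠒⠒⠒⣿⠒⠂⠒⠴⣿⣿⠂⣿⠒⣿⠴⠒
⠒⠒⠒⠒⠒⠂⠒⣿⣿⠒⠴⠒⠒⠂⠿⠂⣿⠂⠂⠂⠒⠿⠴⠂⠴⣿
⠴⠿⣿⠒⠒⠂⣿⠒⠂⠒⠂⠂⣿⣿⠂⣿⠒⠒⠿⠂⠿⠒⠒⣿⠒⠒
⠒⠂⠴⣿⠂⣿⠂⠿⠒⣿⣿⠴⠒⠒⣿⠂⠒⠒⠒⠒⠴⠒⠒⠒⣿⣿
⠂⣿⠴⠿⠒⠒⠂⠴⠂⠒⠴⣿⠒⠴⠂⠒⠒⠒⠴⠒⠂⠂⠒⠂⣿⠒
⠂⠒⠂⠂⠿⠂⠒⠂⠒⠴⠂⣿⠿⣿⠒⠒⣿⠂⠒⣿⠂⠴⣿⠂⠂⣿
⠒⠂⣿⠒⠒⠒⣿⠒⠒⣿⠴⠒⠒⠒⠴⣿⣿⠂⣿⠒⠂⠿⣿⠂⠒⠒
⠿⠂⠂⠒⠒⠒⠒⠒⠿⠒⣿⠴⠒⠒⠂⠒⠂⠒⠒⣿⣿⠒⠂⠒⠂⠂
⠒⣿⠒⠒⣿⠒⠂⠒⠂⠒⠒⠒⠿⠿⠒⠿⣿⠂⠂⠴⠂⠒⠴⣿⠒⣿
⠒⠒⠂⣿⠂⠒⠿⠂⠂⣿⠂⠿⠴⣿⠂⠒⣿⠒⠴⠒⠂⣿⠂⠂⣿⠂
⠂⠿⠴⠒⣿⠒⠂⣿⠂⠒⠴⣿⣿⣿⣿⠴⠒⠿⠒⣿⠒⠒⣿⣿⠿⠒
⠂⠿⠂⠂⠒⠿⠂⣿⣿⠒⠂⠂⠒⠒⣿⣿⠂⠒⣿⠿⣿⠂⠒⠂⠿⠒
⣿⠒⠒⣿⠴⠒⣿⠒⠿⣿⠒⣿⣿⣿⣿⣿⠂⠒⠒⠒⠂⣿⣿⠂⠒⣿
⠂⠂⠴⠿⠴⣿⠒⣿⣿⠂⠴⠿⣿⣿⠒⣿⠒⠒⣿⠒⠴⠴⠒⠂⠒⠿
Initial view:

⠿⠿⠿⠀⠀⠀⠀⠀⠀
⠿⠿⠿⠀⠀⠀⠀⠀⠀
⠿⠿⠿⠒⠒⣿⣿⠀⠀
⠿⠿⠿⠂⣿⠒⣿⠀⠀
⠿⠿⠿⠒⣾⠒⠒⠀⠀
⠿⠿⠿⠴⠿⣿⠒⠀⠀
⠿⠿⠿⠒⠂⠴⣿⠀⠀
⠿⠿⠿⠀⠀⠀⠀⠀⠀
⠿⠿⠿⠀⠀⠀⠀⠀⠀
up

⠿⠿⠿⠀⠀⠀⠀⠀⠀
⠿⠿⠿⠀⠀⠀⠀⠀⠀
⠿⠿⠿⠒⠒⠂⠂⠀⠀
⠿⠿⠿⠒⠒⣿⣿⠀⠀
⠿⠿⠿⠂⣾⠒⣿⠀⠀
⠿⠿⠿⠒⠒⠒⠒⠀⠀
⠿⠿⠿⠴⠿⣿⠒⠀⠀
⠿⠿⠿⠒⠂⠴⣿⠀⠀
⠿⠿⠿⠀⠀⠀⠀⠀⠀

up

⠿⠿⠿⠀⠀⠀⠀⠀⠀
⠿⠿⠿⠀⠀⠀⠀⠀⠀
⠿⠿⠿⠴⠴⣿⠒⠀⠀
⠿⠿⠿⠒⠒⠂⠂⠀⠀
⠿⠿⠿⠒⣾⣿⣿⠀⠀
⠿⠿⠿⠂⣿⠒⣿⠀⠀
⠿⠿⠿⠒⠒⠒⠒⠀⠀
⠿⠿⠿⠴⠿⣿⠒⠀⠀
⠿⠿⠿⠒⠂⠴⣿⠀⠀

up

⠿⠿⠿⠀⠀⠀⠀⠀⠀
⠿⠿⠿⠀⠀⠀⠀⠀⠀
⠿⠿⠿⠒⣿⠿⠴⠀⠀
⠿⠿⠿⠴⠴⣿⠒⠀⠀
⠿⠿⠿⠒⣾⠂⠂⠀⠀
⠿⠿⠿⠒⠒⣿⣿⠀⠀
⠿⠿⠿⠂⣿⠒⣿⠀⠀
⠿⠿⠿⠒⠒⠒⠒⠀⠀
⠿⠿⠿⠴⠿⣿⠒⠀⠀

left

⠿⠿⠿⠿⠀⠀⠀⠀⠀
⠿⠿⠿⠿⠀⠀⠀⠀⠀
⠿⠿⠿⠿⠒⣿⠿⠴⠀
⠿⠿⠿⠿⠴⠴⣿⠒⠀
⠿⠿⠿⠿⣾⠒⠂⠂⠀
⠿⠿⠿⠿⠒⠒⣿⣿⠀
⠿⠿⠿⠿⠂⣿⠒⣿⠀
⠿⠿⠿⠿⠒⠒⠒⠒⠀
⠿⠿⠿⠿⠴⠿⣿⠒⠀

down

⠿⠿⠿⠿⠀⠀⠀⠀⠀
⠿⠿⠿⠿⠒⣿⠿⠴⠀
⠿⠿⠿⠿⠴⠴⣿⠒⠀
⠿⠿⠿⠿⠒⠒⠂⠂⠀
⠿⠿⠿⠿⣾⠒⣿⣿⠀
⠿⠿⠿⠿⠂⣿⠒⣿⠀
⠿⠿⠿⠿⠒⠒⠒⠒⠀
⠿⠿⠿⠿⠴⠿⣿⠒⠀
⠿⠿⠿⠿⠒⠂⠴⣿⠀

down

⠿⠿⠿⠿⠒⣿⠿⠴⠀
⠿⠿⠿⠿⠴⠴⣿⠒⠀
⠿⠿⠿⠿⠒⠒⠂⠂⠀
⠿⠿⠿⠿⠒⠒⣿⣿⠀
⠿⠿⠿⠿⣾⣿⠒⣿⠀
⠿⠿⠿⠿⠒⠒⠒⠒⠀
⠿⠿⠿⠿⠴⠿⣿⠒⠀
⠿⠿⠿⠿⠒⠂⠴⣿⠀
⠿⠿⠿⠿⠀⠀⠀⠀⠀

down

⠿⠿⠿⠿⠴⠴⣿⠒⠀
⠿⠿⠿⠿⠒⠒⠂⠂⠀
⠿⠿⠿⠿⠒⠒⣿⣿⠀
⠿⠿⠿⠿⠂⣿⠒⣿⠀
⠿⠿⠿⠿⣾⠒⠒⠒⠀
⠿⠿⠿⠿⠴⠿⣿⠒⠀
⠿⠿⠿⠿⠒⠂⠴⣿⠀
⠿⠿⠿⠿⠀⠀⠀⠀⠀
⠿⠿⠿⠿⠀⠀⠀⠀⠀

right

⠿⠿⠿⠴⠴⣿⠒⠀⠀
⠿⠿⠿⠒⠒⠂⠂⠀⠀
⠿⠿⠿⠒⠒⣿⣿⠀⠀
⠿⠿⠿⠂⣿⠒⣿⠀⠀
⠿⠿⠿⠒⣾⠒⠒⠀⠀
⠿⠿⠿⠴⠿⣿⠒⠀⠀
⠿⠿⠿⠒⠂⠴⣿⠀⠀
⠿⠿⠿⠀⠀⠀⠀⠀⠀
⠿⠿⠿⠀⠀⠀⠀⠀⠀

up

⠿⠿⠿⠒⣿⠿⠴⠀⠀
⠿⠿⠿⠴⠴⣿⠒⠀⠀
⠿⠿⠿⠒⠒⠂⠂⠀⠀
⠿⠿⠿⠒⠒⣿⣿⠀⠀
⠿⠿⠿⠂⣾⠒⣿⠀⠀
⠿⠿⠿⠒⠒⠒⠒⠀⠀
⠿⠿⠿⠴⠿⣿⠒⠀⠀
⠿⠿⠿⠒⠂⠴⣿⠀⠀
⠿⠿⠿⠀⠀⠀⠀⠀⠀

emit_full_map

⠒⣿⠿⠴
⠴⠴⣿⠒
⠒⠒⠂⠂
⠒⠒⣿⣿
⠂⣾⠒⣿
⠒⠒⠒⠒
⠴⠿⣿⠒
⠒⠂⠴⣿

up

⠿⠿⠿⠀⠀⠀⠀⠀⠀
⠿⠿⠿⠒⣿⠿⠴⠀⠀
⠿⠿⠿⠴⠴⣿⠒⠀⠀
⠿⠿⠿⠒⠒⠂⠂⠀⠀
⠿⠿⠿⠒⣾⣿⣿⠀⠀
⠿⠿⠿⠂⣿⠒⣿⠀⠀
⠿⠿⠿⠒⠒⠒⠒⠀⠀
⠿⠿⠿⠴⠿⣿⠒⠀⠀
⠿⠿⠿⠒⠂⠴⣿⠀⠀

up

⠿⠿⠿⠀⠀⠀⠀⠀⠀
⠿⠿⠿⠀⠀⠀⠀⠀⠀
⠿⠿⠿⠒⣿⠿⠴⠀⠀
⠿⠿⠿⠴⠴⣿⠒⠀⠀
⠿⠿⠿⠒⣾⠂⠂⠀⠀
⠿⠿⠿⠒⠒⣿⣿⠀⠀
⠿⠿⠿⠂⣿⠒⣿⠀⠀
⠿⠿⠿⠒⠒⠒⠒⠀⠀
⠿⠿⠿⠴⠿⣿⠒⠀⠀

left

⠿⠿⠿⠿⠀⠀⠀⠀⠀
⠿⠿⠿⠿⠀⠀⠀⠀⠀
⠿⠿⠿⠿⠒⣿⠿⠴⠀
⠿⠿⠿⠿⠴⠴⣿⠒⠀
⠿⠿⠿⠿⣾⠒⠂⠂⠀
⠿⠿⠿⠿⠒⠒⣿⣿⠀
⠿⠿⠿⠿⠂⣿⠒⣿⠀
⠿⠿⠿⠿⠒⠒⠒⠒⠀
⠿⠿⠿⠿⠴⠿⣿⠒⠀

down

⠿⠿⠿⠿⠀⠀⠀⠀⠀
⠿⠿⠿⠿⠒⣿⠿⠴⠀
⠿⠿⠿⠿⠴⠴⣿⠒⠀
⠿⠿⠿⠿⠒⠒⠂⠂⠀
⠿⠿⠿⠿⣾⠒⣿⣿⠀
⠿⠿⠿⠿⠂⣿⠒⣿⠀
⠿⠿⠿⠿⠒⠒⠒⠒⠀
⠿⠿⠿⠿⠴⠿⣿⠒⠀
⠿⠿⠿⠿⠒⠂⠴⣿⠀

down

⠿⠿⠿⠿⠒⣿⠿⠴⠀
⠿⠿⠿⠿⠴⠴⣿⠒⠀
⠿⠿⠿⠿⠒⠒⠂⠂⠀
⠿⠿⠿⠿⠒⠒⣿⣿⠀
⠿⠿⠿⠿⣾⣿⠒⣿⠀
⠿⠿⠿⠿⠒⠒⠒⠒⠀
⠿⠿⠿⠿⠴⠿⣿⠒⠀
⠿⠿⠿⠿⠒⠂⠴⣿⠀
⠿⠿⠿⠿⠀⠀⠀⠀⠀

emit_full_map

⠒⣿⠿⠴
⠴⠴⣿⠒
⠒⠒⠂⠂
⠒⠒⣿⣿
⣾⣿⠒⣿
⠒⠒⠒⠒
⠴⠿⣿⠒
⠒⠂⠴⣿

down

⠿⠿⠿⠿⠴⠴⣿⠒⠀
⠿⠿⠿⠿⠒⠒⠂⠂⠀
⠿⠿⠿⠿⠒⠒⣿⣿⠀
⠿⠿⠿⠿⠂⣿⠒⣿⠀
⠿⠿⠿⠿⣾⠒⠒⠒⠀
⠿⠿⠿⠿⠴⠿⣿⠒⠀
⠿⠿⠿⠿⠒⠂⠴⣿⠀
⠿⠿⠿⠿⠀⠀⠀⠀⠀
⠿⠿⠿⠿⠀⠀⠀⠀⠀


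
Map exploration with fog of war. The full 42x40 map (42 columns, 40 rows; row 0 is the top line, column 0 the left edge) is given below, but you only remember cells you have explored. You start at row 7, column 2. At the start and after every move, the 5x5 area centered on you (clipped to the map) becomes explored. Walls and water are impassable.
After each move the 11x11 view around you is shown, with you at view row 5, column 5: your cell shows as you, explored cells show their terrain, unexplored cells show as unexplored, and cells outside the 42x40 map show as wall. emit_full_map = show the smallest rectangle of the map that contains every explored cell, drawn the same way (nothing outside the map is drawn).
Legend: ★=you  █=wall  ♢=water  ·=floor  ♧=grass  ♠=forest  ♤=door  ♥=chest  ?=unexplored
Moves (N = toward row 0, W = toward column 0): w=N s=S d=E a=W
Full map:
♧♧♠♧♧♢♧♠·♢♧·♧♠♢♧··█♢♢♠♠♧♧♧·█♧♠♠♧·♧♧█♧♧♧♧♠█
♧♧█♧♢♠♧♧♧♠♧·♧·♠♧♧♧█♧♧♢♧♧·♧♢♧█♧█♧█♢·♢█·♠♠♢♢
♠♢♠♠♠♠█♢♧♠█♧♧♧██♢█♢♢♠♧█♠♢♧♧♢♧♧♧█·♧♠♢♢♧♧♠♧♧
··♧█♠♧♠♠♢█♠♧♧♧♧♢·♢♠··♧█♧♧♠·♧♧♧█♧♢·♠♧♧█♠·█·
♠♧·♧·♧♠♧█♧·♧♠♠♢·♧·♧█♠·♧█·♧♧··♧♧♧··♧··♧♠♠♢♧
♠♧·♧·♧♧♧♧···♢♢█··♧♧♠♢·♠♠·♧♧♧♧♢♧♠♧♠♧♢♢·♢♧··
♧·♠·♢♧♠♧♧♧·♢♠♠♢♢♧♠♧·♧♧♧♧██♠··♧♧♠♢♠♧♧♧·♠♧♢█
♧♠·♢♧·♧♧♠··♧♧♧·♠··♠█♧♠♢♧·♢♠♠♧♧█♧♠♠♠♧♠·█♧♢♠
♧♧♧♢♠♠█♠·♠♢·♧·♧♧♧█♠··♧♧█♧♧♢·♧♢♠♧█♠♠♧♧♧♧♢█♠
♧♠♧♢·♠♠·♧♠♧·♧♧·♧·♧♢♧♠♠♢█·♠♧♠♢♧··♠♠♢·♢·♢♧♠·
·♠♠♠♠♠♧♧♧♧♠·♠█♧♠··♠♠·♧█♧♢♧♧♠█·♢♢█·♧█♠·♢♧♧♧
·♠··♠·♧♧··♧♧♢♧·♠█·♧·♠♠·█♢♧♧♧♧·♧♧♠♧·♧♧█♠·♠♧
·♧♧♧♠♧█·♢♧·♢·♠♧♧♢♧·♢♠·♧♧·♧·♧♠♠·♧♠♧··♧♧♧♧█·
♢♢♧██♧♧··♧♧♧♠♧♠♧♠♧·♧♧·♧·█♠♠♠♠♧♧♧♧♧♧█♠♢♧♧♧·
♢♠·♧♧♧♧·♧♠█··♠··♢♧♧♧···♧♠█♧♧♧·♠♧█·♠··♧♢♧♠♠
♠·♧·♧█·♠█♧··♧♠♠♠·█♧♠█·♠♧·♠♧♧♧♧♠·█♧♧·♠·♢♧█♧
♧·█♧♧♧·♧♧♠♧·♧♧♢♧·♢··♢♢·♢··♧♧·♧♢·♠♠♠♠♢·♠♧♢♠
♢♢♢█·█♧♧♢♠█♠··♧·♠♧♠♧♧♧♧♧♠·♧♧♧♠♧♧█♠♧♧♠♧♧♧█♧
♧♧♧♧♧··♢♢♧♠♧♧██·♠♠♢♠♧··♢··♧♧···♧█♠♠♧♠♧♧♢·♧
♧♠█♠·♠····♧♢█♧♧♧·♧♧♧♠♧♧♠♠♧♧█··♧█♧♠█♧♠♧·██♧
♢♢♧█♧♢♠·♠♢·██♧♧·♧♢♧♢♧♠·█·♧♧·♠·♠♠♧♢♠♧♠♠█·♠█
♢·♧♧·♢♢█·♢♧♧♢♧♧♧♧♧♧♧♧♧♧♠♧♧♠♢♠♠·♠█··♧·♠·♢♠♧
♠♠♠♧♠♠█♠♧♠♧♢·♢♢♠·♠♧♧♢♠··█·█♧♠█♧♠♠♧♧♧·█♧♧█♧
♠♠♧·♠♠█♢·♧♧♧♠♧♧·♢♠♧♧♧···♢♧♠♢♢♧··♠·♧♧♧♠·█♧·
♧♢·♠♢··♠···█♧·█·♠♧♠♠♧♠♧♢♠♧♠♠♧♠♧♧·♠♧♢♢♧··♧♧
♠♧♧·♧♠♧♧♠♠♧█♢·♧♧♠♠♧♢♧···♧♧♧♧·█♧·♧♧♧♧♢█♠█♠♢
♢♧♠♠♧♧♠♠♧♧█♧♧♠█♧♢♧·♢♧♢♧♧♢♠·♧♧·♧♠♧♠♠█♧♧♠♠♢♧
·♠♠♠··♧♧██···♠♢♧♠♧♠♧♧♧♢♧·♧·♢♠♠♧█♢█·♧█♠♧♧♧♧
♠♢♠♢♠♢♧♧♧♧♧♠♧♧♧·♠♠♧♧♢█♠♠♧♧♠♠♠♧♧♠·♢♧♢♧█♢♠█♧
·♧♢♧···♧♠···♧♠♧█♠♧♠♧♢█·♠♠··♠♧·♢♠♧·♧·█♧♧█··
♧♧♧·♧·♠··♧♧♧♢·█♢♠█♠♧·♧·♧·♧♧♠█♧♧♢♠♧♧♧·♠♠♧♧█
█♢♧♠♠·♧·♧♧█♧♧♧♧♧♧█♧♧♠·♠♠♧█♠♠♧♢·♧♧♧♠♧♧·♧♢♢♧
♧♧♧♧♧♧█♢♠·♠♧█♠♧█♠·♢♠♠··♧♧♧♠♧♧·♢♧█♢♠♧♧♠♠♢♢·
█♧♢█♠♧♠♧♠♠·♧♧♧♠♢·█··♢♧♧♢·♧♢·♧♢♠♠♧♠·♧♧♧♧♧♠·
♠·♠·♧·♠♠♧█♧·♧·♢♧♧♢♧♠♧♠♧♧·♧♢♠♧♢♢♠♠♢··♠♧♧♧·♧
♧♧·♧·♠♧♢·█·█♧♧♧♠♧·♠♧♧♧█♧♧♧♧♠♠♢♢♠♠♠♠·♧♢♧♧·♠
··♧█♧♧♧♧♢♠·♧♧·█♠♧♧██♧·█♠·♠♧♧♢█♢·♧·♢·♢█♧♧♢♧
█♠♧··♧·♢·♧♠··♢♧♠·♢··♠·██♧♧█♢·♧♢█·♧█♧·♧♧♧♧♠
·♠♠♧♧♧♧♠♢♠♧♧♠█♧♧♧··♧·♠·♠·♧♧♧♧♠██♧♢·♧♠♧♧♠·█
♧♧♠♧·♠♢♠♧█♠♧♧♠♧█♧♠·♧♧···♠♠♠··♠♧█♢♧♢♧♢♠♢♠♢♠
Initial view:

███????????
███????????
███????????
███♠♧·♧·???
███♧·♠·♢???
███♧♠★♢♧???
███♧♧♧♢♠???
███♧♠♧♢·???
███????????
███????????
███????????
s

███????????
███????????
███♠♧·♧·???
███♧·♠·♢???
███♧♠·♢♧???
███♧♧★♢♠???
███♧♠♧♢·???
███·♠♠♠♠???
███????????
███????????
███????????

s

███????????
███♠♧·♧·???
███♧·♠·♢???
███♧♠·♢♧???
███♧♧♧♢♠???
███♧♠★♢·???
███·♠♠♠♠???
███·♠··♠???
███????????
███????????
███????????

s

███♠♧·♧·???
███♧·♠·♢???
███♧♠·♢♧???
███♧♧♧♢♠???
███♧♠♧♢·???
███·♠★♠♠???
███·♠··♠???
███·♧♧♧♠???
███????????
███????????
███????????

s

███♧·♠·♢???
███♧♠·♢♧???
███♧♧♧♢♠???
███♧♠♧♢·???
███·♠♠♠♠???
███·♠★·♠???
███·♧♧♧♠???
███♢♢♧██???
███????????
███????????
███????????

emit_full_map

♠♧·♧·
♧·♠·♢
♧♠·♢♧
♧♧♧♢♠
♧♠♧♢·
·♠♠♠♠
·♠★·♠
·♧♧♧♠
♢♢♧██

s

███♧♠·♢♧???
███♧♧♧♢♠???
███♧♠♧♢·???
███·♠♠♠♠???
███·♠··♠???
███·♧★♧♠???
███♢♢♧██???
███♢♠·♧♧???
███????????
███????????
███????????

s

███♧♧♧♢♠???
███♧♠♧♢·???
███·♠♠♠♠???
███·♠··♠???
███·♧♧♧♠???
███♢♢★██???
███♢♠·♧♧???
███♠·♧·♧???
███????????
███????????
███????????

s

███♧♠♧♢·???
███·♠♠♠♠???
███·♠··♠???
███·♧♧♧♠???
███♢♢♧██???
███♢♠★♧♧???
███♠·♧·♧???
███♧·█♧♧???
███????????
███????????
███????????

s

███·♠♠♠♠???
███·♠··♠???
███·♧♧♧♠???
███♢♢♧██???
███♢♠·♧♧???
███♠·★·♧???
███♧·█♧♧???
███♢♢♢█·???
███????????
███????????
███????????

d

██·♠♠♠♠????
██·♠··♠????
██·♧♧♧♠????
██♢♢♧██♧???
██♢♠·♧♧♧???
██♠·♧★♧█???
██♧·█♧♧♧???
██♢♢♢█·█???
██?????????
██?????????
██?????????

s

██·♠··♠????
██·♧♧♧♠????
██♢♢♧██♧???
██♢♠·♧♧♧???
██♠·♧·♧█???
██♧·█★♧♧???
██♢♢♢█·█???
██?♧♧♧♧·???
██?????????
██?????????
██?????????

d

█·♠··♠?????
█·♧♧♧♠?????
█♢♢♧██♧????
█♢♠·♧♧♧♧???
█♠·♧·♧█·???
█♧·█♧★♧·???
█♢♢♢█·█♧???
█?♧♧♧♧··???
█??????????
█??????????
█??????????

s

█·♧♧♧♠?????
█♢♢♧██♧????
█♢♠·♧♧♧♧???
█♠·♧·♧█·???
█♧·█♧♧♧·???
█♢♢♢█★█♧???
█?♧♧♧♧··???
█??█♠·♠·???
█??????????
█??????????
█??????????

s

█♢♢♧██♧????
█♢♠·♧♧♧♧???
█♠·♧·♧█·???
█♧·█♧♧♧·???
█♢♢♢█·█♧???
█?♧♧♧★··???
█??█♠·♠·???
█??♧█♧♢♠???
█??????????
█??????????
█??????????

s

█♢♠·♧♧♧♧???
█♠·♧·♧█·???
█♧·█♧♧♧·???
█♢♢♢█·█♧???
█?♧♧♧♧··???
█??█♠★♠·???
█??♧█♧♢♠???
█??♧♧·♢♢???
█??????????
█??????????
█??????????

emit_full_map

♠♧·♧·??
♧·♠·♢??
♧♠·♢♧??
♧♧♧♢♠??
♧♠♧♢·??
·♠♠♠♠??
·♠··♠??
·♧♧♧♠??
♢♢♧██♧?
♢♠·♧♧♧♧
♠·♧·♧█·
♧·█♧♧♧·
♢♢♢█·█♧
?♧♧♧♧··
??█♠★♠·
??♧█♧♢♠
??♧♧·♢♢

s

█♠·♧·♧█·???
█♧·█♧♧♧·???
█♢♢♢█·█♧???
█?♧♧♧♧··???
█??█♠·♠·???
█??♧█★♢♠???
█??♧♧·♢♢???
█??♠♧♠♠█???
█??????????
█??????????
█??????????

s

█♧·█♧♧♧·???
█♢♢♢█·█♧???
█?♧♧♧♧··???
█??█♠·♠·???
█??♧█♧♢♠???
█??♧♧★♢♢???
█??♠♧♠♠█???
█??♧·♠♠█???
█??????????
█??????????
█??????????

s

█♢♢♢█·█♧???
█?♧♧♧♧··???
█??█♠·♠·???
█??♧█♧♢♠???
█??♧♧·♢♢???
█??♠♧★♠█???
█??♧·♠♠█???
█??·♠♢··???
█??????????
█??????????
█??????????

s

█?♧♧♧♧··???
█??█♠·♠·???
█??♧█♧♢♠???
█??♧♧·♢♢???
█??♠♧♠♠█???
█??♧·★♠█???
█??·♠♢··???
█??♧·♧♠♧???
█??????????
█??????????
█??????????

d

?♧♧♧♧··????
??█♠·♠·????
??♧█♧♢♠????
??♧♧·♢♢█???
??♠♧♠♠█♠???
??♧·♠★█♢???
??·♠♢··♠???
??♧·♧♠♧♧???
???????????
???????????
???????????

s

??█♠·♠·????
??♧█♧♢♠????
??♧♧·♢♢█???
??♠♧♠♠█♠???
??♧·♠♠█♢???
??·♠♢★·♠???
??♧·♧♠♧♧???
???♠♧♧♠♠???
???????????
???????????
???????????

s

??♧█♧♢♠????
??♧♧·♢♢█???
??♠♧♠♠█♠???
??♧·♠♠█♢???
??·♠♢··♠???
??♧·♧★♧♧???
???♠♧♧♠♠???
???♠··♧♧???
???????????
???????????
???????????

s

??♧♧·♢♢█???
??♠♧♠♠█♠???
??♧·♠♠█♢???
??·♠♢··♠???
??♧·♧♠♧♧???
???♠♧★♠♠???
???♠··♧♧???
???♢♠♢♧♧???
???????????
???????????
???????????

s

??♠♧♠♠█♠???
??♧·♠♠█♢???
??·♠♢··♠???
??♧·♧♠♧♧???
???♠♧♧♠♠???
???♠·★♧♧???
???♢♠♢♧♧???
???♧···♧???
???????????
???????????
???????????

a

█??♠♧♠♠█♠??
█??♧·♠♠█♢??
█??·♠♢··♠??
█??♧·♧♠♧♧??
█??♠♠♧♧♠♠??
█??♠♠★·♧♧??
█??♠♢♠♢♧♧??
█??♢♧···♧??
█??????????
█??????????
█??????????

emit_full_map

♠♧·♧·???
♧·♠·♢???
♧♠·♢♧???
♧♧♧♢♠???
♧♠♧♢·???
·♠♠♠♠???
·♠··♠???
·♧♧♧♠???
♢♢♧██♧??
♢♠·♧♧♧♧?
♠·♧·♧█·?
♧·█♧♧♧·?
♢♢♢█·█♧?
?♧♧♧♧··?
??█♠·♠·?
??♧█♧♢♠?
??♧♧·♢♢█
??♠♧♠♠█♠
??♧·♠♠█♢
??·♠♢··♠
??♧·♧♠♧♧
??♠♠♧♧♠♠
??♠♠★·♧♧
??♠♢♠♢♧♧
??♢♧···♧


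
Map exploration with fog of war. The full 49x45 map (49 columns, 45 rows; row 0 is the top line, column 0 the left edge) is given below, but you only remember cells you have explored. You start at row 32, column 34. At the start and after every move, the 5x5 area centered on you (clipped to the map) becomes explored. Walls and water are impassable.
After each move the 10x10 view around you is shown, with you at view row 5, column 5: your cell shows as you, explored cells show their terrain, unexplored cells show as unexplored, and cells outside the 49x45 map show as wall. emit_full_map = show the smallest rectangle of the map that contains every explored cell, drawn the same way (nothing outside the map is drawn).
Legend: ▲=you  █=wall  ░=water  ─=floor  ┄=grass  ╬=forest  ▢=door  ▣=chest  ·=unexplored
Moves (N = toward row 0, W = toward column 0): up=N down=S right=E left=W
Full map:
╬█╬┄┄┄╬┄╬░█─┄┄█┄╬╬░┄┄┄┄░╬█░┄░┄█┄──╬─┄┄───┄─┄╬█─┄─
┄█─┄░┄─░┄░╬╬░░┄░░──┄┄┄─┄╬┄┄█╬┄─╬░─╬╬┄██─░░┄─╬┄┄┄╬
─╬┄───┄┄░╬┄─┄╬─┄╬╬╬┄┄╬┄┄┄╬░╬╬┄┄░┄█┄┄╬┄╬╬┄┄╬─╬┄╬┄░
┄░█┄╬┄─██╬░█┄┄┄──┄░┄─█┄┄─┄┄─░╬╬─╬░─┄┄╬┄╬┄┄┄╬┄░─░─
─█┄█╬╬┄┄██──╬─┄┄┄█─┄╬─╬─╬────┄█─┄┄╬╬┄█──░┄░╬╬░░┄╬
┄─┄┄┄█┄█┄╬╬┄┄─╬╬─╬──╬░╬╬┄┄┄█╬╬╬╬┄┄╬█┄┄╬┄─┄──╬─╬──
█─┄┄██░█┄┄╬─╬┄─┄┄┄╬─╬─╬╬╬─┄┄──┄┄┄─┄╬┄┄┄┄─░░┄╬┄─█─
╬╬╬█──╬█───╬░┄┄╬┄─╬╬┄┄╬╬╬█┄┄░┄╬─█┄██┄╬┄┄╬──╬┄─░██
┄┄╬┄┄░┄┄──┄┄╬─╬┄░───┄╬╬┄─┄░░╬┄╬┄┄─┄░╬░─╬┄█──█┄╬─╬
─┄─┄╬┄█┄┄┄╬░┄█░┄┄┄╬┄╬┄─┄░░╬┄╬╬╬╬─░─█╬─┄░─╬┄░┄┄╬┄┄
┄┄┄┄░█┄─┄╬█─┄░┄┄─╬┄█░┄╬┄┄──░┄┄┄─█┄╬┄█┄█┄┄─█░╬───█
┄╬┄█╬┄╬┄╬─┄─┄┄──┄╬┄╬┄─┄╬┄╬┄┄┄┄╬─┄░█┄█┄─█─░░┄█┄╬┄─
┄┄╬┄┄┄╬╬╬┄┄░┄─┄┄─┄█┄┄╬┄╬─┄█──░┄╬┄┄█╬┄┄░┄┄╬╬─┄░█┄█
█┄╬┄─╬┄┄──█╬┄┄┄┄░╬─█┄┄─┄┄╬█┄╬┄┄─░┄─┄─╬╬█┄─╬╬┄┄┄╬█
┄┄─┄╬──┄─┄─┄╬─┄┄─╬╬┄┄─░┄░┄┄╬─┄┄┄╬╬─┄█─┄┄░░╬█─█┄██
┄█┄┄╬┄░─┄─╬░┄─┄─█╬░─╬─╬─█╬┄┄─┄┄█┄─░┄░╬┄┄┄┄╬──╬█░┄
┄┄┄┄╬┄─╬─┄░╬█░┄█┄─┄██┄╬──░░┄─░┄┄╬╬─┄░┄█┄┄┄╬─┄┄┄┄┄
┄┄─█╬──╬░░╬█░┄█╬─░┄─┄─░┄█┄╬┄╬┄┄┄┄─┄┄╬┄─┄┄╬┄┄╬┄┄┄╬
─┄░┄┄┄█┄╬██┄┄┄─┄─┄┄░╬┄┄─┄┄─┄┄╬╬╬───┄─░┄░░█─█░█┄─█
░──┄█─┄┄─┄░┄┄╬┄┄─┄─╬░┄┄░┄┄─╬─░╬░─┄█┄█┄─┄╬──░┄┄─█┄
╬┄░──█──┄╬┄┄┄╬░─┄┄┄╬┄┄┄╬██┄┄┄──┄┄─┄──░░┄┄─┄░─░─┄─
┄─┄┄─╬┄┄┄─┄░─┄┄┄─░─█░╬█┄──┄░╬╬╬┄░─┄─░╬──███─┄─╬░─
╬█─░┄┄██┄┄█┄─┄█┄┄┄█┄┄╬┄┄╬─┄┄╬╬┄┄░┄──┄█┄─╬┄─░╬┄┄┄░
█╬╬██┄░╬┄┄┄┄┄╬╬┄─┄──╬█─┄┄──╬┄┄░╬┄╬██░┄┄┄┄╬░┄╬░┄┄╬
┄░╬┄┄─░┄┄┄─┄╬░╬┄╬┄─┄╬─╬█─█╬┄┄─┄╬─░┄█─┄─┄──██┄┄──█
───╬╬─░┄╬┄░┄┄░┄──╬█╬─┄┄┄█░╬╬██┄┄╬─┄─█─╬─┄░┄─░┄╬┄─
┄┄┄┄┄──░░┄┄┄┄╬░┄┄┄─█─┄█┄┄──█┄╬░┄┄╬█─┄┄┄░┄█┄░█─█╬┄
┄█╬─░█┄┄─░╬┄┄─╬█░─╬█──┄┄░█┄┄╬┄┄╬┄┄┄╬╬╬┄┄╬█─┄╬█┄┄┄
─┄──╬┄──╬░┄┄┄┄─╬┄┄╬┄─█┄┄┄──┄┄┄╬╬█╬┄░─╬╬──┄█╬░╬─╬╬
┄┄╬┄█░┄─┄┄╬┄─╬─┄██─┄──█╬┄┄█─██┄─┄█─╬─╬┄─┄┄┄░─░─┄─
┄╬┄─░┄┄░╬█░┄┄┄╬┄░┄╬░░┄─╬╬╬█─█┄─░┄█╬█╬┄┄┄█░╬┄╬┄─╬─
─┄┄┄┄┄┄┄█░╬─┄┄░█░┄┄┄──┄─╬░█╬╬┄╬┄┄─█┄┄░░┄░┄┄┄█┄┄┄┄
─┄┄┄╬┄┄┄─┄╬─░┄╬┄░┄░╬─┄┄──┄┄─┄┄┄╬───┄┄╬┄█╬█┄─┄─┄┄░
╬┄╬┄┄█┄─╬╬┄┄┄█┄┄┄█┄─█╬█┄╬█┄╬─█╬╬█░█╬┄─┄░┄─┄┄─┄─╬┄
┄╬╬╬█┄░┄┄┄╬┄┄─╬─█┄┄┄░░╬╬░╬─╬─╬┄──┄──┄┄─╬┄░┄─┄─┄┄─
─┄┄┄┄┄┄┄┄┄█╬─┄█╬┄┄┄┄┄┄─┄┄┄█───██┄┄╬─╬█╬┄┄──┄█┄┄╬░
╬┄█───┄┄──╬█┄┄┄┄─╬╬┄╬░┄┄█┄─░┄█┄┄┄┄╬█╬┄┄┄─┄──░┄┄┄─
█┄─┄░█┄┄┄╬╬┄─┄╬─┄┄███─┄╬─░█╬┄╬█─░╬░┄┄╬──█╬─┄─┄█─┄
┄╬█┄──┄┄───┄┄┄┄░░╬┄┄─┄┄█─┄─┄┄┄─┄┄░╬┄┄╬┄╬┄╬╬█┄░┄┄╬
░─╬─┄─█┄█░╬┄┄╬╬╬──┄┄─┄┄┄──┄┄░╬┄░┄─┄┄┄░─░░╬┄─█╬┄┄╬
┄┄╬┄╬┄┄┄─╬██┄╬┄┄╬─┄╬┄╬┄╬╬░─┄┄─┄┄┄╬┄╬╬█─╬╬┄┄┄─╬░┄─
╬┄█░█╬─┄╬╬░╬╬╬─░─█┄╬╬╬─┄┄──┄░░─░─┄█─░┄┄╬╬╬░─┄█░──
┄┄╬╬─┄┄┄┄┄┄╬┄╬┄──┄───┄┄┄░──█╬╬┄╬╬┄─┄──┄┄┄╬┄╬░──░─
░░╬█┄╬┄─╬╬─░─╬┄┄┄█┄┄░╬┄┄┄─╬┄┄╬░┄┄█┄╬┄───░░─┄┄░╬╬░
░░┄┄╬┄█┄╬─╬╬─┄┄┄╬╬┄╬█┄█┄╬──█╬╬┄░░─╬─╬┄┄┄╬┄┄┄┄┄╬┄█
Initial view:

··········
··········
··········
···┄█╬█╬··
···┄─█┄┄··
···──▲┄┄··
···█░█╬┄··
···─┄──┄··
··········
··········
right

··········
··········
··········
··┄█╬█╬┄··
··┄─█┄┄░··
··───▲┄╬··
··█░█╬┄─··
··─┄──┄┄··
··········
··········

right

··········
··········
··········
·┄█╬█╬┄┄··
·┄─█┄┄░░··
·───┄▲╬┄··
·█░█╬┄─┄··
·─┄──┄┄─··
··········
··········

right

··········
··········
··········
┄█╬█╬┄┄┄··
┄─█┄┄░░┄··
───┄┄▲┄█··
█░█╬┄─┄░··
─┄──┄┄─╬··
··········
··········

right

··········
··········
··········
█╬█╬┄┄┄█··
─█┄┄░░┄░··
──┄┄╬▲█╬··
░█╬┄─┄░┄··
┄──┄┄─╬┄··
··········
··········

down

··········
··········
█╬█╬┄┄┄█··
─█┄┄░░┄░··
──┄┄╬┄█╬··
░█╬┄─▲░┄··
┄──┄┄─╬┄··
···╬█╬┄┄··
··········
··········

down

··········
█╬█╬┄┄┄█··
─█┄┄░░┄░··
──┄┄╬┄█╬··
░█╬┄─┄░┄··
┄──┄┄▲╬┄··
···╬█╬┄┄··
···╬┄┄┄─··
··········
··········

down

█╬█╬┄┄┄█··
─█┄┄░░┄░··
──┄┄╬┄█╬··
░█╬┄─┄░┄··
┄──┄┄─╬┄··
···╬█▲┄┄··
···╬┄┄┄─··
···┄╬──█··
··········
··········

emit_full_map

┄█╬█╬┄┄┄█
┄─█┄┄░░┄░
───┄┄╬┄█╬
█░█╬┄─┄░┄
─┄──┄┄─╬┄
····╬█▲┄┄
····╬┄┄┄─
····┄╬──█

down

─█┄┄░░┄░··
──┄┄╬┄█╬··
░█╬┄─┄░┄··
┄──┄┄─╬┄··
···╬█╬┄┄··
···╬┄▲┄─··
···┄╬──█··
···┄╬┄╬┄··
··········
··········

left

┄─█┄┄░░┄░·
───┄┄╬┄█╬·
█░█╬┄─┄░┄·
─┄──┄┄─╬┄·
···─╬█╬┄┄·
···█╬▲┄┄─·
···┄┄╬──█·
···┄┄╬┄╬┄·
··········
··········

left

·┄─█┄┄░░┄░
·───┄┄╬┄█╬
·█░█╬┄─┄░┄
·─┄──┄┄─╬┄
···╬─╬█╬┄┄
···╬█▲┄┄┄─
···░┄┄╬──█
···╬┄┄╬┄╬┄
··········
··········

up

·┄█╬█╬┄┄┄█
·┄─█┄┄░░┄░
·───┄┄╬┄█╬
·█░█╬┄─┄░┄
·─┄──┄┄─╬┄
···╬─▲█╬┄┄
···╬█╬┄┄┄─
···░┄┄╬──█
···╬┄┄╬┄╬┄
··········

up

··········
·┄█╬█╬┄┄┄█
·┄─█┄┄░░┄░
·───┄┄╬┄█╬
·█░█╬┄─┄░┄
·─┄──▲┄─╬┄
···╬─╬█╬┄┄
···╬█╬┄┄┄─
···░┄┄╬──█
···╬┄┄╬┄╬┄

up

··········
··········
·┄█╬█╬┄┄┄█
·┄─█┄┄░░┄░
·───┄┄╬┄█╬
·█░█╬▲─┄░┄
·─┄──┄┄─╬┄
···╬─╬█╬┄┄
···╬█╬┄┄┄─
···░┄┄╬──█

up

··········
··········
··········
·┄█╬█╬┄┄┄█
·┄─█┄┄░░┄░
·───┄▲╬┄█╬
·█░█╬┄─┄░┄
·─┄──┄┄─╬┄
···╬─╬█╬┄┄
···╬█╬┄┄┄─

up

··········
··········
··········
···─╬─╬┄··
·┄█╬█╬┄┄┄█
·┄─█┄▲░░┄░
·───┄┄╬┄█╬
·█░█╬┄─┄░┄
·─┄──┄┄─╬┄
···╬─╬█╬┄┄

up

··········
··········
··········
···┄░─╬╬··
···─╬─╬┄··
·┄█╬█▲┄┄┄█
·┄─█┄┄░░┄░
·───┄┄╬┄█╬
·█░█╬┄─┄░┄
·─┄──┄┄─╬┄

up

··········
··········
··········
···┄╬╬╬┄··
···┄░─╬╬··
···─╬▲╬┄··
·┄█╬█╬┄┄┄█
·┄─█┄┄░░┄░
·───┄┄╬┄█╬
·█░█╬┄─┄░┄

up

··········
··········
··········
···█─┄┄┄··
···┄╬╬╬┄··
···┄░▲╬╬··
···─╬─╬┄··
·┄█╬█╬┄┄┄█
·┄─█┄┄░░┄░
·───┄┄╬┄█╬

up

··········
··········
··········
···┄─█─╬··
···█─┄┄┄··
···┄╬▲╬┄··
···┄░─╬╬··
···─╬─╬┄··
·┄█╬█╬┄┄┄█
·┄─█┄┄░░┄░

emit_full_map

··┄─█─╬··
··█─┄┄┄··
··┄╬▲╬┄··
··┄░─╬╬··
··─╬─╬┄··
┄█╬█╬┄┄┄█
┄─█┄┄░░┄░
───┄┄╬┄█╬
█░█╬┄─┄░┄
─┄──┄┄─╬┄
··╬─╬█╬┄┄
··╬█╬┄┄┄─
··░┄┄╬──█
··╬┄┄╬┄╬┄

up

··········
··········
··········
···┄█─┄─··
···┄─█─╬··
···█─▲┄┄··
···┄╬╬╬┄··
···┄░─╬╬··
···─╬─╬┄··
·┄█╬█╬┄┄┄█

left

··········
··········
··········
···░┄█─┄─·
···─┄─█─╬·
···╬█▲┄┄┄·
···┄┄╬╬╬┄·
···╬┄░─╬╬·
····─╬─╬┄·
··┄█╬█╬┄┄┄

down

··········
··········
···░┄█─┄─·
···─┄─█─╬·
···╬█─┄┄┄·
···┄┄▲╬╬┄·
···╬┄░─╬╬·
···█─╬─╬┄·
··┄█╬█╬┄┄┄
··┄─█┄┄░░┄

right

··········
··········
··░┄█─┄─··
··─┄─█─╬··
··╬█─┄┄┄··
··┄┄╬▲╬┄··
··╬┄░─╬╬··
··█─╬─╬┄··
·┄█╬█╬┄┄┄█
·┄─█┄┄░░┄░

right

··········
··········
·░┄█─┄─···
·─┄─█─╬─··
·╬█─┄┄┄░··
·┄┄╬╬▲┄┄··
·╬┄░─╬╬─··
·█─╬─╬┄─··
┄█╬█╬┄┄┄█·
┄─█┄┄░░┄░·

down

··········
·░┄█─┄─···
·─┄─█─╬─··
·╬█─┄┄┄░··
·┄┄╬╬╬┄┄··
·╬┄░─▲╬─··
·█─╬─╬┄─··
┄█╬█╬┄┄┄█·
┄─█┄┄░░┄░·
───┄┄╬┄█╬·

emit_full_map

·░┄█─┄─··
·─┄─█─╬─·
·╬█─┄┄┄░·
·┄┄╬╬╬┄┄·
·╬┄░─▲╬─·
·█─╬─╬┄─·
┄█╬█╬┄┄┄█
┄─█┄┄░░┄░
───┄┄╬┄█╬
█░█╬┄─┄░┄
─┄──┄┄─╬┄
··╬─╬█╬┄┄
··╬█╬┄┄┄─
··░┄┄╬──█
··╬┄┄╬┄╬┄
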